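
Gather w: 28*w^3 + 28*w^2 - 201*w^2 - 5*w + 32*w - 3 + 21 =28*w^3 - 173*w^2 + 27*w + 18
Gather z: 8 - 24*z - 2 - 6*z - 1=5 - 30*z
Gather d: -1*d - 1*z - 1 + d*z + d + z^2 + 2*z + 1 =d*z + z^2 + z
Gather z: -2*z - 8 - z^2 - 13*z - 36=-z^2 - 15*z - 44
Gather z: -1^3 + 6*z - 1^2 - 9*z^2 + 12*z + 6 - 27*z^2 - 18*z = 4 - 36*z^2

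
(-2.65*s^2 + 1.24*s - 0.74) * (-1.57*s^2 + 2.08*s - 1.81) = 4.1605*s^4 - 7.4588*s^3 + 8.5375*s^2 - 3.7836*s + 1.3394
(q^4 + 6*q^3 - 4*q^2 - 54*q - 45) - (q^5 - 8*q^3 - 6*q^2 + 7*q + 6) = -q^5 + q^4 + 14*q^3 + 2*q^2 - 61*q - 51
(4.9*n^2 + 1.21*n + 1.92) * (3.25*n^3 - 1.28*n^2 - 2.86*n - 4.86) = 15.925*n^5 - 2.3395*n^4 - 9.3228*n^3 - 29.7322*n^2 - 11.3718*n - 9.3312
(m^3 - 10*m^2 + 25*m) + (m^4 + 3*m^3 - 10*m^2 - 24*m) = m^4 + 4*m^3 - 20*m^2 + m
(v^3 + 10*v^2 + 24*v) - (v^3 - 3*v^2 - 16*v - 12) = 13*v^2 + 40*v + 12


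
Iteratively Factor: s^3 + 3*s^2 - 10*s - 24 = (s + 2)*(s^2 + s - 12) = (s + 2)*(s + 4)*(s - 3)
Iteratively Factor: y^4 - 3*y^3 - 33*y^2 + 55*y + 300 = (y + 3)*(y^3 - 6*y^2 - 15*y + 100) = (y + 3)*(y + 4)*(y^2 - 10*y + 25) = (y - 5)*(y + 3)*(y + 4)*(y - 5)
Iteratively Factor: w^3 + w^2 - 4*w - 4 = (w + 1)*(w^2 - 4) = (w - 2)*(w + 1)*(w + 2)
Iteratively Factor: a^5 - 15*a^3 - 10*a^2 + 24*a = (a)*(a^4 - 15*a^2 - 10*a + 24) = a*(a - 4)*(a^3 + 4*a^2 + a - 6) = a*(a - 4)*(a + 2)*(a^2 + 2*a - 3) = a*(a - 4)*(a - 1)*(a + 2)*(a + 3)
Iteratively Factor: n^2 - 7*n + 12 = (n - 3)*(n - 4)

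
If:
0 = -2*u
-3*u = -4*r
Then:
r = 0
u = 0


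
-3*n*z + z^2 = z*(-3*n + z)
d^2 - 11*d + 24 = (d - 8)*(d - 3)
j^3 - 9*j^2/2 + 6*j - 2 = (j - 2)^2*(j - 1/2)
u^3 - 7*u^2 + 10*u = u*(u - 5)*(u - 2)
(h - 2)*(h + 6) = h^2 + 4*h - 12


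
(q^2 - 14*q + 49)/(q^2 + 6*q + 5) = (q^2 - 14*q + 49)/(q^2 + 6*q + 5)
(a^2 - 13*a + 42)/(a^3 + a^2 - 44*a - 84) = (a - 6)/(a^2 + 8*a + 12)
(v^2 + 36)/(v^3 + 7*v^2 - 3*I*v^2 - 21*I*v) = (v^2 + 36)/(v*(v^2 + v*(7 - 3*I) - 21*I))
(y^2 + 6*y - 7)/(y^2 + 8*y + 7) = (y - 1)/(y + 1)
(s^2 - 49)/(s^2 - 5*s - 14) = (s + 7)/(s + 2)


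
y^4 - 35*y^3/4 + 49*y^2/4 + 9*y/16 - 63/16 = (y - 7)*(y - 3/2)*(y - 3/4)*(y + 1/2)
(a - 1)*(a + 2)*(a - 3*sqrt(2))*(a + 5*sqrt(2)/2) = a^4 - sqrt(2)*a^3/2 + a^3 - 17*a^2 - sqrt(2)*a^2/2 - 15*a + sqrt(2)*a + 30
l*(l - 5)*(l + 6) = l^3 + l^2 - 30*l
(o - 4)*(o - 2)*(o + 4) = o^3 - 2*o^2 - 16*o + 32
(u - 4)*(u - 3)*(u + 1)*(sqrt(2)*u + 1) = sqrt(2)*u^4 - 6*sqrt(2)*u^3 + u^3 - 6*u^2 + 5*sqrt(2)*u^2 + 5*u + 12*sqrt(2)*u + 12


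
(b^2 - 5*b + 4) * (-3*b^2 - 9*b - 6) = -3*b^4 + 6*b^3 + 27*b^2 - 6*b - 24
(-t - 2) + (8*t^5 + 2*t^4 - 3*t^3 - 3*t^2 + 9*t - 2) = 8*t^5 + 2*t^4 - 3*t^3 - 3*t^2 + 8*t - 4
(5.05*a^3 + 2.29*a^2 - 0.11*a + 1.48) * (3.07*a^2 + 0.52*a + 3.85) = 15.5035*a^5 + 9.6563*a^4 + 20.2956*a^3 + 13.3029*a^2 + 0.3461*a + 5.698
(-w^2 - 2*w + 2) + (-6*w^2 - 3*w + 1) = -7*w^2 - 5*w + 3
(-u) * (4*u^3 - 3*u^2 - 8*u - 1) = -4*u^4 + 3*u^3 + 8*u^2 + u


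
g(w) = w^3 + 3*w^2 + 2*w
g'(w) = 3*w^2 + 6*w + 2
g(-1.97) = 0.06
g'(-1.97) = 1.82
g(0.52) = 1.99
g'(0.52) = 5.93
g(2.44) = 37.27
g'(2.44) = 34.50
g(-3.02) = -6.22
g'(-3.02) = 11.24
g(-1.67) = 0.37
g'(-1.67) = 0.35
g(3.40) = 80.78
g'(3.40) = 57.08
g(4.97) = 206.81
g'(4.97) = 105.92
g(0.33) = 1.02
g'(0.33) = 4.31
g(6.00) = 336.00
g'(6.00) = 146.00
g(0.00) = 0.00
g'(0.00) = 2.00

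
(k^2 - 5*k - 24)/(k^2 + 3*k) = (k - 8)/k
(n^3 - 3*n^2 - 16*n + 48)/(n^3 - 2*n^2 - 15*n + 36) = (n - 4)/(n - 3)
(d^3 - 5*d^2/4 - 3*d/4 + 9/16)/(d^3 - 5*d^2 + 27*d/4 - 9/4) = (d + 3/4)/(d - 3)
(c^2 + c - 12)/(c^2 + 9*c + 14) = (c^2 + c - 12)/(c^2 + 9*c + 14)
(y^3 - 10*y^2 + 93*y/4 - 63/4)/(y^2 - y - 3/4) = (2*y^2 - 17*y + 21)/(2*y + 1)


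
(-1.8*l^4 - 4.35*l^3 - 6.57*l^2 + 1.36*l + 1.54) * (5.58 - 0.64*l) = 1.152*l^5 - 7.26*l^4 - 20.0682*l^3 - 37.531*l^2 + 6.6032*l + 8.5932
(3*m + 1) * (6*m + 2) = 18*m^2 + 12*m + 2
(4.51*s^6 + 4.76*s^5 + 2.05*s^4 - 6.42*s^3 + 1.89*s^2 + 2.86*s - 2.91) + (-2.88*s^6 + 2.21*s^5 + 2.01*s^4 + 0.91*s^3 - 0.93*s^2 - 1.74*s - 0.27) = 1.63*s^6 + 6.97*s^5 + 4.06*s^4 - 5.51*s^3 + 0.96*s^2 + 1.12*s - 3.18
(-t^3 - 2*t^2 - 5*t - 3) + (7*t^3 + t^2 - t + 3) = 6*t^3 - t^2 - 6*t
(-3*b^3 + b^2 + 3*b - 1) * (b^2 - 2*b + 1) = -3*b^5 + 7*b^4 - 2*b^3 - 6*b^2 + 5*b - 1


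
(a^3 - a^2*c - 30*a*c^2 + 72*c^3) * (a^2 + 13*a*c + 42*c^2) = a^5 + 12*a^4*c - a^3*c^2 - 360*a^2*c^3 - 324*a*c^4 + 3024*c^5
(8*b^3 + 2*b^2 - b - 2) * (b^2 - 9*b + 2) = 8*b^5 - 70*b^4 - 3*b^3 + 11*b^2 + 16*b - 4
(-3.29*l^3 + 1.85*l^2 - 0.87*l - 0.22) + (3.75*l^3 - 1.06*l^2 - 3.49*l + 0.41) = 0.46*l^3 + 0.79*l^2 - 4.36*l + 0.19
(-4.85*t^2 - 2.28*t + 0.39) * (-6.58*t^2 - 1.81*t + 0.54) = 31.913*t^4 + 23.7809*t^3 - 1.0584*t^2 - 1.9371*t + 0.2106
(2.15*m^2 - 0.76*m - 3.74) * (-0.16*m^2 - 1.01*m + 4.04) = -0.344*m^4 - 2.0499*m^3 + 10.052*m^2 + 0.707*m - 15.1096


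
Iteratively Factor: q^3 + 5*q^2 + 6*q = (q + 3)*(q^2 + 2*q) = q*(q + 3)*(q + 2)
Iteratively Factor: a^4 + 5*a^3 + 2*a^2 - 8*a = (a - 1)*(a^3 + 6*a^2 + 8*a) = (a - 1)*(a + 2)*(a^2 + 4*a) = (a - 1)*(a + 2)*(a + 4)*(a)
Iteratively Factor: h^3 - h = (h - 1)*(h^2 + h) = (h - 1)*(h + 1)*(h)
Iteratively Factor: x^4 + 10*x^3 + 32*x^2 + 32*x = (x + 4)*(x^3 + 6*x^2 + 8*x) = (x + 2)*(x + 4)*(x^2 + 4*x) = x*(x + 2)*(x + 4)*(x + 4)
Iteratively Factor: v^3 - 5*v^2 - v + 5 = (v - 1)*(v^2 - 4*v - 5) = (v - 1)*(v + 1)*(v - 5)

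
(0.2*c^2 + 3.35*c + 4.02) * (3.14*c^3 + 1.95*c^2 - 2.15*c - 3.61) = 0.628*c^5 + 10.909*c^4 + 18.7253*c^3 - 0.0855000000000006*c^2 - 20.7365*c - 14.5122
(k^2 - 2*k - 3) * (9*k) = 9*k^3 - 18*k^2 - 27*k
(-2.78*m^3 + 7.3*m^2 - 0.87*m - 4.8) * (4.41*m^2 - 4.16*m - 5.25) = -12.2598*m^5 + 43.7578*m^4 - 19.6097*m^3 - 55.8738*m^2 + 24.5355*m + 25.2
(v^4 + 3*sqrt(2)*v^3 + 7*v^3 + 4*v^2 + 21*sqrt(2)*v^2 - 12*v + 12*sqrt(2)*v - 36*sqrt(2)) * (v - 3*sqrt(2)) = v^5 + 7*v^4 - 14*v^3 - 138*v^2 - 72*v + 216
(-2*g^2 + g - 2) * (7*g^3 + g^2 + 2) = -14*g^5 + 5*g^4 - 13*g^3 - 6*g^2 + 2*g - 4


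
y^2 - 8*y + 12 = (y - 6)*(y - 2)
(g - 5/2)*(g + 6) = g^2 + 7*g/2 - 15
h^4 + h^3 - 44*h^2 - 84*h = h*(h - 7)*(h + 2)*(h + 6)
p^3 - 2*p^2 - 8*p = p*(p - 4)*(p + 2)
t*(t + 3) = t^2 + 3*t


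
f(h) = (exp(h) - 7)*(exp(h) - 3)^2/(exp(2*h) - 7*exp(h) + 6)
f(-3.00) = -10.70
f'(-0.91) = -4.99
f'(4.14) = 62.76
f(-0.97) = -13.03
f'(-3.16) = -0.18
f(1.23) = 0.10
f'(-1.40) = -1.83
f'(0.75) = -5.77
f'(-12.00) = 0.00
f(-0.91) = -13.31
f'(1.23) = 1.55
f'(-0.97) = -4.32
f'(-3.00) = -0.21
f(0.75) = 0.88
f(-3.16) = -10.67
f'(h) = (exp(h) - 7)*(exp(h) - 3)^2*(-2*exp(2*h) + 7*exp(h))/(exp(2*h) - 7*exp(h) + 6)^2 + 2*(exp(h) - 7)*(exp(h) - 3)*exp(h)/(exp(2*h) - 7*exp(h) + 6) + (exp(h) - 3)^2*exp(h)/(exp(2*h) - 7*exp(h) + 6) = (exp(4*h) - 14*exp(3*h) + 58*exp(2*h) - 30*exp(h) - 135)*exp(h)/(exp(4*h) - 14*exp(3*h) + 61*exp(2*h) - 84*exp(h) + 36)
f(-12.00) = -10.50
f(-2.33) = -10.92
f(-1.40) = -11.81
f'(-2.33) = -0.47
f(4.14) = 56.85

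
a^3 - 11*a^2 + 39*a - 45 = (a - 5)*(a - 3)^2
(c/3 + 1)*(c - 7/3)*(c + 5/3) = c^3/3 + 7*c^2/9 - 53*c/27 - 35/9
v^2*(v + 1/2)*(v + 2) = v^4 + 5*v^3/2 + v^2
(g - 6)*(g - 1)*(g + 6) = g^3 - g^2 - 36*g + 36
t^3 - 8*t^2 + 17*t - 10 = (t - 5)*(t - 2)*(t - 1)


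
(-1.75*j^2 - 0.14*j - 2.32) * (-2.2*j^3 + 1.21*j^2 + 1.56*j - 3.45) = 3.85*j^5 - 1.8095*j^4 + 2.2046*j^3 + 3.0119*j^2 - 3.1362*j + 8.004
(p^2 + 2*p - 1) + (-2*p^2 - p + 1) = -p^2 + p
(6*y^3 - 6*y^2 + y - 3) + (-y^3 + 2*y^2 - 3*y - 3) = 5*y^3 - 4*y^2 - 2*y - 6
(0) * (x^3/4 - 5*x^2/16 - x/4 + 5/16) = 0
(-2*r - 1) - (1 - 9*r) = 7*r - 2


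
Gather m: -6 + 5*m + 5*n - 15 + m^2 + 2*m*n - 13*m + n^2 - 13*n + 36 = m^2 + m*(2*n - 8) + n^2 - 8*n + 15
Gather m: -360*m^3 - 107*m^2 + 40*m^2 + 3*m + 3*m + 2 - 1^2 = -360*m^3 - 67*m^2 + 6*m + 1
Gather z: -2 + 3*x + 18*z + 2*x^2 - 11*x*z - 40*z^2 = 2*x^2 + 3*x - 40*z^2 + z*(18 - 11*x) - 2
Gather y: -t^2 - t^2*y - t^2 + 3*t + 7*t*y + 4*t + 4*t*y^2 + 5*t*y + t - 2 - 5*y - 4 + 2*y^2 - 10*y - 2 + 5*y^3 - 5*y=-2*t^2 + 8*t + 5*y^3 + y^2*(4*t + 2) + y*(-t^2 + 12*t - 20) - 8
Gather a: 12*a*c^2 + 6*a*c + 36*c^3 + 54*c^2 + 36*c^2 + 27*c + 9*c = a*(12*c^2 + 6*c) + 36*c^3 + 90*c^2 + 36*c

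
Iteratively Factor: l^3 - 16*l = (l - 4)*(l^2 + 4*l) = (l - 4)*(l + 4)*(l)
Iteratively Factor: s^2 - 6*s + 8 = (s - 4)*(s - 2)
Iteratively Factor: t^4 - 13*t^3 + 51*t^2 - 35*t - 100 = (t - 5)*(t^3 - 8*t^2 + 11*t + 20) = (t - 5)*(t - 4)*(t^2 - 4*t - 5) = (t - 5)^2*(t - 4)*(t + 1)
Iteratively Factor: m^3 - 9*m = (m + 3)*(m^2 - 3*m) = (m - 3)*(m + 3)*(m)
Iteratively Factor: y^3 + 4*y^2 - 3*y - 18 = (y - 2)*(y^2 + 6*y + 9) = (y - 2)*(y + 3)*(y + 3)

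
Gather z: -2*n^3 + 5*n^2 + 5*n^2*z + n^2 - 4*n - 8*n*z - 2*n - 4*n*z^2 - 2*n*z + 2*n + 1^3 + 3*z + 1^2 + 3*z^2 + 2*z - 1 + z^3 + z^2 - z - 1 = -2*n^3 + 6*n^2 - 4*n + z^3 + z^2*(4 - 4*n) + z*(5*n^2 - 10*n + 4)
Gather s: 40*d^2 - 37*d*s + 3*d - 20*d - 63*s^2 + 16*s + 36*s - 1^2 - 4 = 40*d^2 - 17*d - 63*s^2 + s*(52 - 37*d) - 5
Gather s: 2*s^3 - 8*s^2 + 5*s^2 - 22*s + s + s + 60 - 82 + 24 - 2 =2*s^3 - 3*s^2 - 20*s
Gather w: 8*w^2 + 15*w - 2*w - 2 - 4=8*w^2 + 13*w - 6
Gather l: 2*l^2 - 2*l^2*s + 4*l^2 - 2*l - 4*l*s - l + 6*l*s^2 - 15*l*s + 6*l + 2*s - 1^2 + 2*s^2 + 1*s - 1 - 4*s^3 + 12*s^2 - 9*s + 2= l^2*(6 - 2*s) + l*(6*s^2 - 19*s + 3) - 4*s^3 + 14*s^2 - 6*s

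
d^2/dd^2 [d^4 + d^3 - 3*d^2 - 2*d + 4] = 12*d^2 + 6*d - 6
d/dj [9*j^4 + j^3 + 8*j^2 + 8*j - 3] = 36*j^3 + 3*j^2 + 16*j + 8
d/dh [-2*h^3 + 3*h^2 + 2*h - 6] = -6*h^2 + 6*h + 2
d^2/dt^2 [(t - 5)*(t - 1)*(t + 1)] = 6*t - 10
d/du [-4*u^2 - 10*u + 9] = -8*u - 10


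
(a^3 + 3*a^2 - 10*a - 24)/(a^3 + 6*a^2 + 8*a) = (a - 3)/a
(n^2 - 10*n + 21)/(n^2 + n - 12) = (n - 7)/(n + 4)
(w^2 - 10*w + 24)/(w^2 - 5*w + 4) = (w - 6)/(w - 1)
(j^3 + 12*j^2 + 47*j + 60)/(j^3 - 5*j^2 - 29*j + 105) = (j^2 + 7*j + 12)/(j^2 - 10*j + 21)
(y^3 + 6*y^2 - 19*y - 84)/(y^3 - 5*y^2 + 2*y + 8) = (y^2 + 10*y + 21)/(y^2 - y - 2)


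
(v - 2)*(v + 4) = v^2 + 2*v - 8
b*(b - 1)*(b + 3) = b^3 + 2*b^2 - 3*b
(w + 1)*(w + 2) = w^2 + 3*w + 2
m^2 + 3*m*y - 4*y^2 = (m - y)*(m + 4*y)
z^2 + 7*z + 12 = (z + 3)*(z + 4)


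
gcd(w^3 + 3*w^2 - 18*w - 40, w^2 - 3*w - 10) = w + 2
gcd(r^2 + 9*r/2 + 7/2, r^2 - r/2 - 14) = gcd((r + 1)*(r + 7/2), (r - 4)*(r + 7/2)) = r + 7/2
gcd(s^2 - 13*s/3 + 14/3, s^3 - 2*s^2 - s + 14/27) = s - 7/3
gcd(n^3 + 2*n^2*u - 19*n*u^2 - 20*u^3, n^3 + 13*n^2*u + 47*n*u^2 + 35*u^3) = n^2 + 6*n*u + 5*u^2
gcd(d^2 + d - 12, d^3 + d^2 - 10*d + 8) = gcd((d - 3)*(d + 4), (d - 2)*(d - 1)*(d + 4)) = d + 4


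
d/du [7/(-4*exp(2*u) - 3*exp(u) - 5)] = (56*exp(u) + 21)*exp(u)/(4*exp(2*u) + 3*exp(u) + 5)^2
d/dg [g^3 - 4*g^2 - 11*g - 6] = 3*g^2 - 8*g - 11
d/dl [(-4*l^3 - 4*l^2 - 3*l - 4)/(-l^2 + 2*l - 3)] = (4*l^4 - 16*l^3 + 25*l^2 + 16*l + 17)/(l^4 - 4*l^3 + 10*l^2 - 12*l + 9)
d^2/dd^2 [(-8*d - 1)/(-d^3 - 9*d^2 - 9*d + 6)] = 6*(3*(8*d + 1)*(d^2 + 6*d + 3)^2 - (8*d^2 + 48*d + (d + 3)*(8*d + 1) + 24)*(d^3 + 9*d^2 + 9*d - 6))/(d^3 + 9*d^2 + 9*d - 6)^3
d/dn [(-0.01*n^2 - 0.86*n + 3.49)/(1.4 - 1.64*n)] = (0.0164*n^2 - 0.028*n + 4.5196)/(2.6896*n^2 - 4.592*n + 1.96)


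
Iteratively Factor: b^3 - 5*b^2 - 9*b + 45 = (b - 5)*(b^2 - 9) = (b - 5)*(b + 3)*(b - 3)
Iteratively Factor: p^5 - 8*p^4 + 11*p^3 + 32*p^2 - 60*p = (p - 5)*(p^4 - 3*p^3 - 4*p^2 + 12*p) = (p - 5)*(p - 2)*(p^3 - p^2 - 6*p) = (p - 5)*(p - 3)*(p - 2)*(p^2 + 2*p) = (p - 5)*(p - 3)*(p - 2)*(p + 2)*(p)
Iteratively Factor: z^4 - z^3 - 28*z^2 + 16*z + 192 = (z + 4)*(z^3 - 5*z^2 - 8*z + 48) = (z - 4)*(z + 4)*(z^2 - z - 12) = (z - 4)*(z + 3)*(z + 4)*(z - 4)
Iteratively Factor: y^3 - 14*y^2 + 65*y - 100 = (y - 5)*(y^2 - 9*y + 20) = (y - 5)^2*(y - 4)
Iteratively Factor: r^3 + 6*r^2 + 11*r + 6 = (r + 2)*(r^2 + 4*r + 3) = (r + 1)*(r + 2)*(r + 3)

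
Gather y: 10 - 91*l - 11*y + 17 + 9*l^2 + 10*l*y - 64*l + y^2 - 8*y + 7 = 9*l^2 - 155*l + y^2 + y*(10*l - 19) + 34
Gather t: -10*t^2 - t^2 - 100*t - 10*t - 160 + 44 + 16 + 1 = -11*t^2 - 110*t - 99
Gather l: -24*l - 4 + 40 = 36 - 24*l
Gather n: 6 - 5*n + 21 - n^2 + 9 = -n^2 - 5*n + 36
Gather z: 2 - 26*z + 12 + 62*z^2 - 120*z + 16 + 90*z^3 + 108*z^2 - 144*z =90*z^3 + 170*z^2 - 290*z + 30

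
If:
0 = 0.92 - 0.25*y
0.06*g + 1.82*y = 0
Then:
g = -111.63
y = 3.68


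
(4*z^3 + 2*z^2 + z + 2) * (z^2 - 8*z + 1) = 4*z^5 - 30*z^4 - 11*z^3 - 4*z^2 - 15*z + 2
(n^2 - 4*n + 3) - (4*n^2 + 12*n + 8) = -3*n^2 - 16*n - 5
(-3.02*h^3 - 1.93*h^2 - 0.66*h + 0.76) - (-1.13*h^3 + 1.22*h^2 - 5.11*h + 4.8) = -1.89*h^3 - 3.15*h^2 + 4.45*h - 4.04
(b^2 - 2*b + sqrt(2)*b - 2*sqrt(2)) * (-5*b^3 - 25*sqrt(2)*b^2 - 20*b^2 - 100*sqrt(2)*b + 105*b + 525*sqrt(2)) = -5*b^5 - 30*sqrt(2)*b^4 - 10*b^4 - 60*sqrt(2)*b^3 + 95*b^3 - 310*b^2 + 870*sqrt(2)*b^2 - 1260*sqrt(2)*b + 1450*b - 2100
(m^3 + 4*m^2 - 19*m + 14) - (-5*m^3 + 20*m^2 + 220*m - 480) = 6*m^3 - 16*m^2 - 239*m + 494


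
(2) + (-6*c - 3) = -6*c - 1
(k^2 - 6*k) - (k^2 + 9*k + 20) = -15*k - 20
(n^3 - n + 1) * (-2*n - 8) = -2*n^4 - 8*n^3 + 2*n^2 + 6*n - 8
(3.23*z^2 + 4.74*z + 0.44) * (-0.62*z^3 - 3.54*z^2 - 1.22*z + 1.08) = -2.0026*z^5 - 14.373*z^4 - 20.993*z^3 - 3.852*z^2 + 4.5824*z + 0.4752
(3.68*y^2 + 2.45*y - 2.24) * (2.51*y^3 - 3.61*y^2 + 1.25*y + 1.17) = 9.2368*y^5 - 7.1353*y^4 - 9.8669*y^3 + 15.4545*y^2 + 0.0664999999999996*y - 2.6208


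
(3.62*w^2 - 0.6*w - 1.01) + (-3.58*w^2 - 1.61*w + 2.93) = 0.04*w^2 - 2.21*w + 1.92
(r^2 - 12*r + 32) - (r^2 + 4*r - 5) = 37 - 16*r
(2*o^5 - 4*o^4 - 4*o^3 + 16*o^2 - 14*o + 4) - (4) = 2*o^5 - 4*o^4 - 4*o^3 + 16*o^2 - 14*o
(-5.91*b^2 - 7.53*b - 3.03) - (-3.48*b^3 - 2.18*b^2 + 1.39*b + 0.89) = 3.48*b^3 - 3.73*b^2 - 8.92*b - 3.92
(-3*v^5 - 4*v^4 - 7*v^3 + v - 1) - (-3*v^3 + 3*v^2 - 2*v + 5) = -3*v^5 - 4*v^4 - 4*v^3 - 3*v^2 + 3*v - 6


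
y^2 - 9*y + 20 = (y - 5)*(y - 4)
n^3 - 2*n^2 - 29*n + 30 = (n - 6)*(n - 1)*(n + 5)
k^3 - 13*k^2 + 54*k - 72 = (k - 6)*(k - 4)*(k - 3)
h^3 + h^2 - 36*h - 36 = (h - 6)*(h + 1)*(h + 6)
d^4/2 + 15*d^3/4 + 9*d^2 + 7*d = d*(d/2 + 1)*(d + 2)*(d + 7/2)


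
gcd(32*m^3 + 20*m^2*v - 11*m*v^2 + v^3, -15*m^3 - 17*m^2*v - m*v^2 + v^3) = m + v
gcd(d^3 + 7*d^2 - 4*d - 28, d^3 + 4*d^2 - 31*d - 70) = d^2 + 9*d + 14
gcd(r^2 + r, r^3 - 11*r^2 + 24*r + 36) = r + 1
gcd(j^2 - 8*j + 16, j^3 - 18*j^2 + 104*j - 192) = j - 4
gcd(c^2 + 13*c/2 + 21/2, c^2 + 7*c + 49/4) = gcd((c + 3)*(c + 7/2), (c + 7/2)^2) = c + 7/2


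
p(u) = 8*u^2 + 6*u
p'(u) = 16*u + 6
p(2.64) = 71.60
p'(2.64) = 48.24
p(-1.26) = 5.14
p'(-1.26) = -14.16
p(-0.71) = -0.23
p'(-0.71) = -5.36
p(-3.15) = 60.48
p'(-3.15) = -44.40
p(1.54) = 28.21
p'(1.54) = 30.64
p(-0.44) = -1.09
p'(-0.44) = -1.04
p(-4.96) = 167.05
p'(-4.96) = -73.36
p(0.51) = 5.14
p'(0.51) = 14.16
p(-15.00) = 1710.00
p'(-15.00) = -234.00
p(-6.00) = 252.00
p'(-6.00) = -90.00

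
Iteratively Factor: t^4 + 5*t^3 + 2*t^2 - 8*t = (t + 4)*(t^3 + t^2 - 2*t) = (t - 1)*(t + 4)*(t^2 + 2*t) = t*(t - 1)*(t + 4)*(t + 2)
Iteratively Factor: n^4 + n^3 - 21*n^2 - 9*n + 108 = (n + 3)*(n^3 - 2*n^2 - 15*n + 36) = (n - 3)*(n + 3)*(n^2 + n - 12) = (n - 3)*(n + 3)*(n + 4)*(n - 3)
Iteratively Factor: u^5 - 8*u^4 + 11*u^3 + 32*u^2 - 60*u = (u + 2)*(u^4 - 10*u^3 + 31*u^2 - 30*u) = (u - 2)*(u + 2)*(u^3 - 8*u^2 + 15*u) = (u - 3)*(u - 2)*(u + 2)*(u^2 - 5*u) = (u - 5)*(u - 3)*(u - 2)*(u + 2)*(u)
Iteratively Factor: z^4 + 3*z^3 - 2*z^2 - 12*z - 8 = (z + 2)*(z^3 + z^2 - 4*z - 4) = (z + 1)*(z + 2)*(z^2 - 4) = (z - 2)*(z + 1)*(z + 2)*(z + 2)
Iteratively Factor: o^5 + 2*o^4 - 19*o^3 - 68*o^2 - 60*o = (o - 5)*(o^4 + 7*o^3 + 16*o^2 + 12*o) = (o - 5)*(o + 2)*(o^3 + 5*o^2 + 6*o) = (o - 5)*(o + 2)^2*(o^2 + 3*o) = o*(o - 5)*(o + 2)^2*(o + 3)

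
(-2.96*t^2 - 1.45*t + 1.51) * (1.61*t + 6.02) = -4.7656*t^3 - 20.1537*t^2 - 6.2979*t + 9.0902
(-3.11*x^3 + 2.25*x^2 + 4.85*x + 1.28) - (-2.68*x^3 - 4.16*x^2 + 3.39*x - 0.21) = -0.43*x^3 + 6.41*x^2 + 1.46*x + 1.49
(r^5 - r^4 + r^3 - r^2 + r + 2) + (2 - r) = r^5 - r^4 + r^3 - r^2 + 4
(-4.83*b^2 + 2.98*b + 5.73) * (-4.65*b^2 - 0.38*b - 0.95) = 22.4595*b^4 - 12.0216*b^3 - 23.1884*b^2 - 5.0084*b - 5.4435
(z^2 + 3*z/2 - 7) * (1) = z^2 + 3*z/2 - 7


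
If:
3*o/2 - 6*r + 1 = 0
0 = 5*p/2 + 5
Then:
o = 4*r - 2/3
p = -2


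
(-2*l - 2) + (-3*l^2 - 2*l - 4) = -3*l^2 - 4*l - 6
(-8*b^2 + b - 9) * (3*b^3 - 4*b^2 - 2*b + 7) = -24*b^5 + 35*b^4 - 15*b^3 - 22*b^2 + 25*b - 63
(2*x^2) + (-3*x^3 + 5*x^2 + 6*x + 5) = -3*x^3 + 7*x^2 + 6*x + 5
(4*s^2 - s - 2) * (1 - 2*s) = -8*s^3 + 6*s^2 + 3*s - 2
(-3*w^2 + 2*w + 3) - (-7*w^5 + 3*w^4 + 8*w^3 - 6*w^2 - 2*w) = 7*w^5 - 3*w^4 - 8*w^3 + 3*w^2 + 4*w + 3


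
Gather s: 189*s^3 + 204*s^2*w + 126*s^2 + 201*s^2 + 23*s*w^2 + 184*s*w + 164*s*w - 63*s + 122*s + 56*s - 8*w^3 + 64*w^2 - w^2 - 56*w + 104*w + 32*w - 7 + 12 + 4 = 189*s^3 + s^2*(204*w + 327) + s*(23*w^2 + 348*w + 115) - 8*w^3 + 63*w^2 + 80*w + 9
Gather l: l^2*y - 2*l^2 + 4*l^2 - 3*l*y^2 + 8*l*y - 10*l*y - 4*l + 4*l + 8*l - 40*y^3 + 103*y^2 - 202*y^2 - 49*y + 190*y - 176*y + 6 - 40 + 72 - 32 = l^2*(y + 2) + l*(-3*y^2 - 2*y + 8) - 40*y^3 - 99*y^2 - 35*y + 6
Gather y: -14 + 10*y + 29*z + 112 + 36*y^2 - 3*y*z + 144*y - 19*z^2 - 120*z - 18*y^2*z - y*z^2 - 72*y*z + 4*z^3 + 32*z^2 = y^2*(36 - 18*z) + y*(-z^2 - 75*z + 154) + 4*z^3 + 13*z^2 - 91*z + 98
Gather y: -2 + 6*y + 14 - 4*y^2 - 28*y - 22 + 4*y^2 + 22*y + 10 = 0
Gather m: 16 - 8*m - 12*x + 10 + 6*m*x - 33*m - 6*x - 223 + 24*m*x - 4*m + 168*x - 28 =m*(30*x - 45) + 150*x - 225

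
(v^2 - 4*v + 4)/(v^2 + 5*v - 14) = (v - 2)/(v + 7)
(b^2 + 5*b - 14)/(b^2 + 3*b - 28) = (b - 2)/(b - 4)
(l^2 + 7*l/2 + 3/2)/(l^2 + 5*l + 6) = (l + 1/2)/(l + 2)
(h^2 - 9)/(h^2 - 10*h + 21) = (h + 3)/(h - 7)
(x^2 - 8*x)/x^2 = (x - 8)/x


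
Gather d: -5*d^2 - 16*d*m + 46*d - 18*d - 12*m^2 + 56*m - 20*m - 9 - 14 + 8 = -5*d^2 + d*(28 - 16*m) - 12*m^2 + 36*m - 15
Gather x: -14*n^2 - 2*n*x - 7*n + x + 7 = -14*n^2 - 7*n + x*(1 - 2*n) + 7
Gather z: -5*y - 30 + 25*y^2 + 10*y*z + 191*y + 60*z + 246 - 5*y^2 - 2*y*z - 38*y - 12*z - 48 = 20*y^2 + 148*y + z*(8*y + 48) + 168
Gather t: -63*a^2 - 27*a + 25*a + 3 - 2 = -63*a^2 - 2*a + 1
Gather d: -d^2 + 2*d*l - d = -d^2 + d*(2*l - 1)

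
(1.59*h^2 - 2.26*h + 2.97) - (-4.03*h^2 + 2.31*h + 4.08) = 5.62*h^2 - 4.57*h - 1.11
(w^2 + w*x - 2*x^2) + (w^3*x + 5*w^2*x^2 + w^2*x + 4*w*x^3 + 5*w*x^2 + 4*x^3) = w^3*x + 5*w^2*x^2 + w^2*x + w^2 + 4*w*x^3 + 5*w*x^2 + w*x + 4*x^3 - 2*x^2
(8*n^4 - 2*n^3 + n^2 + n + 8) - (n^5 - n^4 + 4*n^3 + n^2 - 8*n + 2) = -n^5 + 9*n^4 - 6*n^3 + 9*n + 6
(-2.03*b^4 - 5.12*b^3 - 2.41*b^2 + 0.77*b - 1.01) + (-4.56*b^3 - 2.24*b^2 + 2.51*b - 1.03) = -2.03*b^4 - 9.68*b^3 - 4.65*b^2 + 3.28*b - 2.04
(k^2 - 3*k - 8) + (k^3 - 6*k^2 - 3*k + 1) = k^3 - 5*k^2 - 6*k - 7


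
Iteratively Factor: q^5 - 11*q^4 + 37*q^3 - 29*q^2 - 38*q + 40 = (q - 1)*(q^4 - 10*q^3 + 27*q^2 - 2*q - 40) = (q - 1)*(q + 1)*(q^3 - 11*q^2 + 38*q - 40) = (q - 2)*(q - 1)*(q + 1)*(q^2 - 9*q + 20) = (q - 4)*(q - 2)*(q - 1)*(q + 1)*(q - 5)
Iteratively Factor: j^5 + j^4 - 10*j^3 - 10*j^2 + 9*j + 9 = (j + 1)*(j^4 - 10*j^2 + 9) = (j - 1)*(j + 1)*(j^3 + j^2 - 9*j - 9) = (j - 1)*(j + 1)*(j + 3)*(j^2 - 2*j - 3) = (j - 3)*(j - 1)*(j + 1)*(j + 3)*(j + 1)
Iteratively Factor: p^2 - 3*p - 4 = (p - 4)*(p + 1)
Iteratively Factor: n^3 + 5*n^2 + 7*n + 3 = (n + 3)*(n^2 + 2*n + 1) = (n + 1)*(n + 3)*(n + 1)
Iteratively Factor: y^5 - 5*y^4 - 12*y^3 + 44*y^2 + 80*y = (y - 4)*(y^4 - y^3 - 16*y^2 - 20*y) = (y - 4)*(y + 2)*(y^3 - 3*y^2 - 10*y) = y*(y - 4)*(y + 2)*(y^2 - 3*y - 10) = y*(y - 4)*(y + 2)^2*(y - 5)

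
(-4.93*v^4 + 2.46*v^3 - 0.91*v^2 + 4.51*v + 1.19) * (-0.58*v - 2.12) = 2.8594*v^5 + 9.0248*v^4 - 4.6874*v^3 - 0.686599999999999*v^2 - 10.2514*v - 2.5228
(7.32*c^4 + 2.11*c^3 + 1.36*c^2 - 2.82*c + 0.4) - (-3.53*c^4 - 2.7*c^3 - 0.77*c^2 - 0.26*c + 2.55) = 10.85*c^4 + 4.81*c^3 + 2.13*c^2 - 2.56*c - 2.15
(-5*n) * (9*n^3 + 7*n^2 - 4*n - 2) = -45*n^4 - 35*n^3 + 20*n^2 + 10*n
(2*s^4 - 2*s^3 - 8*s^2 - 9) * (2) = 4*s^4 - 4*s^3 - 16*s^2 - 18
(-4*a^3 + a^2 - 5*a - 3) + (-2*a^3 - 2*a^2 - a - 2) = -6*a^3 - a^2 - 6*a - 5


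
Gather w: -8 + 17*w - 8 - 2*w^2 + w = -2*w^2 + 18*w - 16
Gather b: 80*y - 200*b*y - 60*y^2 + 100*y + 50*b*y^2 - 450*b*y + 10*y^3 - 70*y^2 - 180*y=b*(50*y^2 - 650*y) + 10*y^3 - 130*y^2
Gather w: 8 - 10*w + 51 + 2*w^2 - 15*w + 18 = 2*w^2 - 25*w + 77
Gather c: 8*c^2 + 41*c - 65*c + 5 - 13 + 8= 8*c^2 - 24*c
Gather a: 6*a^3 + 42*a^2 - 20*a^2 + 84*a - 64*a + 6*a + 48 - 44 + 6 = 6*a^3 + 22*a^2 + 26*a + 10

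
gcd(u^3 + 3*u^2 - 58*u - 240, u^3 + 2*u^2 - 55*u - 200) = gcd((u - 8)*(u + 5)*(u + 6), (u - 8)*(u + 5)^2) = u^2 - 3*u - 40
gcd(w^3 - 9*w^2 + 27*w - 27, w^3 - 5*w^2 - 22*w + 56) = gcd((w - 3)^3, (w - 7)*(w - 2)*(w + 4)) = 1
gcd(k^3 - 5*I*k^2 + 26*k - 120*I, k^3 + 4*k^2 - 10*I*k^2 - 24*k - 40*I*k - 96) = k^2 - 10*I*k - 24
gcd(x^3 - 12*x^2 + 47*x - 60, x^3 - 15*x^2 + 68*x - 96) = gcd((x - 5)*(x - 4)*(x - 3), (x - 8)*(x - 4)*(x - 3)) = x^2 - 7*x + 12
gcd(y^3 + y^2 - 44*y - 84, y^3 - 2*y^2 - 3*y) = 1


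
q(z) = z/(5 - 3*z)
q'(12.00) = 0.01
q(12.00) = -0.39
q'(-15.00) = 0.00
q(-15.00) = -0.30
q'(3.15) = 0.25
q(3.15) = -0.71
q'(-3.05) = 0.02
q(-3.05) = -0.22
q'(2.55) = 0.71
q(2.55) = -0.96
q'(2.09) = 3.10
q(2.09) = -1.65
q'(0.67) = 0.56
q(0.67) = 0.22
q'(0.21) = 0.26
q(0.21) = 0.05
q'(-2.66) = 0.03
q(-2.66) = -0.20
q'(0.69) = 0.58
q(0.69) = 0.24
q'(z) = 3*z/(5 - 3*z)^2 + 1/(5 - 3*z)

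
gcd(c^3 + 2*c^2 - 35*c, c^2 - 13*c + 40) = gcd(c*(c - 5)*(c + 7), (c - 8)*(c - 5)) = c - 5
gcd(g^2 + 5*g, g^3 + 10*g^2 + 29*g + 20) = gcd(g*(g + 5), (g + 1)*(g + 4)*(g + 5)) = g + 5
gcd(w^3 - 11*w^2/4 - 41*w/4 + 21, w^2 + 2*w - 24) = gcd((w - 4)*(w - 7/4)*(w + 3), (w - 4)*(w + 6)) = w - 4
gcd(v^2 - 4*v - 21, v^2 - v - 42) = v - 7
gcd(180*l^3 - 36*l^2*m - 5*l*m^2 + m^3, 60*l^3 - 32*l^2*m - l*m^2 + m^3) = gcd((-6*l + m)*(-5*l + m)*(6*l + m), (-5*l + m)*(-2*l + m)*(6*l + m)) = 30*l^2 - l*m - m^2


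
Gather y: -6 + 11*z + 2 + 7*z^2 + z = 7*z^2 + 12*z - 4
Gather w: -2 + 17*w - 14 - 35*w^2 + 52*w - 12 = -35*w^2 + 69*w - 28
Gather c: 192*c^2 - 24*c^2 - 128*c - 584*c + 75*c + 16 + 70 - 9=168*c^2 - 637*c + 77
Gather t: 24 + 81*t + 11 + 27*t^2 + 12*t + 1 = 27*t^2 + 93*t + 36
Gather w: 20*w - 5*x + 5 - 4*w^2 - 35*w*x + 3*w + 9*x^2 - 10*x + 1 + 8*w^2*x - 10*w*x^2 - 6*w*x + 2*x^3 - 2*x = w^2*(8*x - 4) + w*(-10*x^2 - 41*x + 23) + 2*x^3 + 9*x^2 - 17*x + 6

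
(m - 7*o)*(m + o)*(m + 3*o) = m^3 - 3*m^2*o - 25*m*o^2 - 21*o^3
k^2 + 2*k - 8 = (k - 2)*(k + 4)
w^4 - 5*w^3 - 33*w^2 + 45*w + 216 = (w - 8)*(w - 3)*(w + 3)^2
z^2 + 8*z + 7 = (z + 1)*(z + 7)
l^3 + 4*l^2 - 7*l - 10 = (l - 2)*(l + 1)*(l + 5)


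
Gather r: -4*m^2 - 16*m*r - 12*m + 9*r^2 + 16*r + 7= -4*m^2 - 12*m + 9*r^2 + r*(16 - 16*m) + 7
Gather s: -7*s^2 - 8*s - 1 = -7*s^2 - 8*s - 1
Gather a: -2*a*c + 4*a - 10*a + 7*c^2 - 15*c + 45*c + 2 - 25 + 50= a*(-2*c - 6) + 7*c^2 + 30*c + 27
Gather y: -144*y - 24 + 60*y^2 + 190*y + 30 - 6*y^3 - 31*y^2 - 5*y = -6*y^3 + 29*y^2 + 41*y + 6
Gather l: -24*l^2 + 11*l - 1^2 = -24*l^2 + 11*l - 1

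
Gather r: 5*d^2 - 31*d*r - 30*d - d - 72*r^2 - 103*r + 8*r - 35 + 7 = 5*d^2 - 31*d - 72*r^2 + r*(-31*d - 95) - 28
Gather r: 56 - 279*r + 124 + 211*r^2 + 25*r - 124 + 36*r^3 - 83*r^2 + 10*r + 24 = 36*r^3 + 128*r^2 - 244*r + 80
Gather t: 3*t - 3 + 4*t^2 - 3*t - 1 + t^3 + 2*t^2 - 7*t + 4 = t^3 + 6*t^2 - 7*t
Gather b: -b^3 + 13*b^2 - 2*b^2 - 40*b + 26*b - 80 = -b^3 + 11*b^2 - 14*b - 80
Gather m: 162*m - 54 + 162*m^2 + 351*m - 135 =162*m^2 + 513*m - 189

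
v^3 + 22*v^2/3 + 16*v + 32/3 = (v + 4/3)*(v + 2)*(v + 4)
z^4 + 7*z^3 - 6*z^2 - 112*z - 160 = (z - 4)*(z + 2)*(z + 4)*(z + 5)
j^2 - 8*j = j*(j - 8)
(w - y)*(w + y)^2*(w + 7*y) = w^4 + 8*w^3*y + 6*w^2*y^2 - 8*w*y^3 - 7*y^4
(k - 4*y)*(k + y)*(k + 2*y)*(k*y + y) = k^4*y - k^3*y^2 + k^3*y - 10*k^2*y^3 - k^2*y^2 - 8*k*y^4 - 10*k*y^3 - 8*y^4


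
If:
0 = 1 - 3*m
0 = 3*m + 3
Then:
No Solution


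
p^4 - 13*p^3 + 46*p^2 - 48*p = p*(p - 8)*(p - 3)*(p - 2)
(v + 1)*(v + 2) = v^2 + 3*v + 2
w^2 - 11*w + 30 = (w - 6)*(w - 5)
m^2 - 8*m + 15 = (m - 5)*(m - 3)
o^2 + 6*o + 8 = (o + 2)*(o + 4)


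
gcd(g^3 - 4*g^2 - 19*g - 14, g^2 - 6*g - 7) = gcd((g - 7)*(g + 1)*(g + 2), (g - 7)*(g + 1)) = g^2 - 6*g - 7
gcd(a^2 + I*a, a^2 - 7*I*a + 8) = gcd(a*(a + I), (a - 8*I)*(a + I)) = a + I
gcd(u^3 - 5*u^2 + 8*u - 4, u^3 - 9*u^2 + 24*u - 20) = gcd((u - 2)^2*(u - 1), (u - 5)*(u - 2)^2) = u^2 - 4*u + 4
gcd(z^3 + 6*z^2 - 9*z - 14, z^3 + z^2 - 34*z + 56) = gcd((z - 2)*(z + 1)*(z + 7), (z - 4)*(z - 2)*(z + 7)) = z^2 + 5*z - 14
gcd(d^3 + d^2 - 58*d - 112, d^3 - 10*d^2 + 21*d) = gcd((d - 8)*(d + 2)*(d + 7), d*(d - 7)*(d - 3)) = 1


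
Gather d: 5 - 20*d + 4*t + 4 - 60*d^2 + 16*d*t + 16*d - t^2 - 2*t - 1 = -60*d^2 + d*(16*t - 4) - t^2 + 2*t + 8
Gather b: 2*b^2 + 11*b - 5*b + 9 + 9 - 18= 2*b^2 + 6*b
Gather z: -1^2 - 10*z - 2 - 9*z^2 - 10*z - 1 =-9*z^2 - 20*z - 4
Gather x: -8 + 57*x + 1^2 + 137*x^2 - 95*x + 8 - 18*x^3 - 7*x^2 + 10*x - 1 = -18*x^3 + 130*x^2 - 28*x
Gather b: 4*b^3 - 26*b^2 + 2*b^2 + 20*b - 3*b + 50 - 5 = 4*b^3 - 24*b^2 + 17*b + 45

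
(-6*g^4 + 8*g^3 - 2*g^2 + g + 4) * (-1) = 6*g^4 - 8*g^3 + 2*g^2 - g - 4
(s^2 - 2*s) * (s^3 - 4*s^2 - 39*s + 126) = s^5 - 6*s^4 - 31*s^3 + 204*s^2 - 252*s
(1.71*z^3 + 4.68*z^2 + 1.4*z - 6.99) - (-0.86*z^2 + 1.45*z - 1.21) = 1.71*z^3 + 5.54*z^2 - 0.05*z - 5.78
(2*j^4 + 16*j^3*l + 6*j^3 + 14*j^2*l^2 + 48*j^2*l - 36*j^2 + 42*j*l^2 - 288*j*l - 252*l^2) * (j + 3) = 2*j^5 + 16*j^4*l + 12*j^4 + 14*j^3*l^2 + 96*j^3*l - 18*j^3 + 84*j^2*l^2 - 144*j^2*l - 108*j^2 - 126*j*l^2 - 864*j*l - 756*l^2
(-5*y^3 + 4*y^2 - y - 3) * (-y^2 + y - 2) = 5*y^5 - 9*y^4 + 15*y^3 - 6*y^2 - y + 6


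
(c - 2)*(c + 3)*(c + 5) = c^3 + 6*c^2 - c - 30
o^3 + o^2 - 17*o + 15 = (o - 3)*(o - 1)*(o + 5)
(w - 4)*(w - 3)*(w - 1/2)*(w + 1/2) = w^4 - 7*w^3 + 47*w^2/4 + 7*w/4 - 3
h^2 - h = h*(h - 1)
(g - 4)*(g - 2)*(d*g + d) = d*g^3 - 5*d*g^2 + 2*d*g + 8*d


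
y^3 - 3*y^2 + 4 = (y - 2)^2*(y + 1)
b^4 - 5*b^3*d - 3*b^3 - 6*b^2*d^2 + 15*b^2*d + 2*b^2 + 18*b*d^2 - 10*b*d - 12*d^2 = (b - 2)*(b - 1)*(b - 6*d)*(b + d)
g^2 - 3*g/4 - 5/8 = (g - 5/4)*(g + 1/2)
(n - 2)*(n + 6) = n^2 + 4*n - 12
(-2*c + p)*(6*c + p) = -12*c^2 + 4*c*p + p^2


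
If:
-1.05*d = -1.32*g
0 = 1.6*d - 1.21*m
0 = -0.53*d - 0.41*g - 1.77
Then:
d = -2.07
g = -1.64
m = -2.73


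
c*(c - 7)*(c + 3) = c^3 - 4*c^2 - 21*c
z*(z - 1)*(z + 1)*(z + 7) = z^4 + 7*z^3 - z^2 - 7*z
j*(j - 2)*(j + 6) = j^3 + 4*j^2 - 12*j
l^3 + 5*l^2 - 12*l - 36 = (l - 3)*(l + 2)*(l + 6)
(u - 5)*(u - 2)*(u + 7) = u^3 - 39*u + 70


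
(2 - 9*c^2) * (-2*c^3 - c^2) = 18*c^5 + 9*c^4 - 4*c^3 - 2*c^2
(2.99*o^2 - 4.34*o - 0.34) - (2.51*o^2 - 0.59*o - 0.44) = 0.48*o^2 - 3.75*o + 0.1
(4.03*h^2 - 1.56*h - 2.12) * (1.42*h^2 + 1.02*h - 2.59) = 5.7226*h^4 + 1.8954*h^3 - 15.0393*h^2 + 1.878*h + 5.4908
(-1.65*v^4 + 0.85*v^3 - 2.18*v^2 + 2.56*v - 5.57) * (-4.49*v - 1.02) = 7.4085*v^5 - 2.1335*v^4 + 8.9212*v^3 - 9.2708*v^2 + 22.3981*v + 5.6814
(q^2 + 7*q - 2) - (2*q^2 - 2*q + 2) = -q^2 + 9*q - 4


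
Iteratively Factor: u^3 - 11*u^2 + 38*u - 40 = (u - 5)*(u^2 - 6*u + 8) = (u - 5)*(u - 4)*(u - 2)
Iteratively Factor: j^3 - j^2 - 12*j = (j + 3)*(j^2 - 4*j) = j*(j + 3)*(j - 4)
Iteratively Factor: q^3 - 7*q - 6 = (q - 3)*(q^2 + 3*q + 2) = (q - 3)*(q + 1)*(q + 2)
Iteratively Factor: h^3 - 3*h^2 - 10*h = (h - 5)*(h^2 + 2*h) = h*(h - 5)*(h + 2)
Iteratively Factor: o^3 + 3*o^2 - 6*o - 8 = (o + 4)*(o^2 - o - 2) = (o + 1)*(o + 4)*(o - 2)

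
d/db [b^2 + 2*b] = 2*b + 2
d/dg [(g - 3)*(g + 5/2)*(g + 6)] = 3*g^2 + 11*g - 21/2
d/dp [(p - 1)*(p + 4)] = 2*p + 3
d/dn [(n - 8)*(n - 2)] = 2*n - 10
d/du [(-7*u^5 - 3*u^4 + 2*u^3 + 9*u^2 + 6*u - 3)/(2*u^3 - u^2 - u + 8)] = (-28*u^7 + 15*u^6 + 34*u^5 - 291*u^4 - 124*u^3 + 63*u^2 + 138*u + 45)/(4*u^6 - 4*u^5 - 3*u^4 + 34*u^3 - 15*u^2 - 16*u + 64)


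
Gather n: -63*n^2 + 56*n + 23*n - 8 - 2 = -63*n^2 + 79*n - 10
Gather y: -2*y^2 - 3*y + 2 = -2*y^2 - 3*y + 2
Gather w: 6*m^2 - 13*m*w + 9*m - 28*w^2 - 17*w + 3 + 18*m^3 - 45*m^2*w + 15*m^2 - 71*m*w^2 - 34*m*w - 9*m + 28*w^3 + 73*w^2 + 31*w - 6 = 18*m^3 + 21*m^2 + 28*w^3 + w^2*(45 - 71*m) + w*(-45*m^2 - 47*m + 14) - 3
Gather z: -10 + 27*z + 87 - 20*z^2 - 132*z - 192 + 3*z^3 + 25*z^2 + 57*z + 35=3*z^3 + 5*z^2 - 48*z - 80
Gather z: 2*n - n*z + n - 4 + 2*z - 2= 3*n + z*(2 - n) - 6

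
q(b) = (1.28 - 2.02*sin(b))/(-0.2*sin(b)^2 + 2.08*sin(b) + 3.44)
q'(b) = (1.28 - 2.02*sin(b))*(0.4*sin(b)*cos(b) - 2.08*cos(b))/(-0.2*sin(b)^2 + 2.08*sin(b) + 3.44)^2 - 2.02*cos(b)/(-0.2*sin(b)^2 + 2.08*sin(b) + 3.44) = (-0.404*sin(b)^2 + 0.512*sin(b) - 9.6112)*cos(b)/(0.04*sin(b)^4 - 0.832*sin(b)^3 + 2.9504*sin(b)^2 + 14.3104*sin(b) + 11.8336)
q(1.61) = -0.14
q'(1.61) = 0.01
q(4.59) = 2.79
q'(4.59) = 0.92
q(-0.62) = 1.13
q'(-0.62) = -1.75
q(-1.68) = 2.80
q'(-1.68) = 0.83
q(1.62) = -0.14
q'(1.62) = 0.02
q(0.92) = -0.07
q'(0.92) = -0.23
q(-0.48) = 0.91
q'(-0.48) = -1.48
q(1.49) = -0.14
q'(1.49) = -0.03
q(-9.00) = 0.83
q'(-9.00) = 1.39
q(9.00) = 0.10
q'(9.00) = 0.47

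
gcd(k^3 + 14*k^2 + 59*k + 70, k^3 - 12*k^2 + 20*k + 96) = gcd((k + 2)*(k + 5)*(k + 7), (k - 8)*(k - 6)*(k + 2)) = k + 2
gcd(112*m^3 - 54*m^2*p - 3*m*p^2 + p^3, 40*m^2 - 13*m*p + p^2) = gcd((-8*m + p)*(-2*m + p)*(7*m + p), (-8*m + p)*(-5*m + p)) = -8*m + p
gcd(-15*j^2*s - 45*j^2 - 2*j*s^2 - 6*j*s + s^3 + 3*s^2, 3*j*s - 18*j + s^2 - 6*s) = 3*j + s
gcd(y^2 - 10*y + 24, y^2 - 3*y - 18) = y - 6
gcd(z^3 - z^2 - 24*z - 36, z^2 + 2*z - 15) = 1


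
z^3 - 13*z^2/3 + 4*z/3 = z*(z - 4)*(z - 1/3)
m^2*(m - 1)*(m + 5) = m^4 + 4*m^3 - 5*m^2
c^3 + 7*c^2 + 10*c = c*(c + 2)*(c + 5)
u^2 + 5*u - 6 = (u - 1)*(u + 6)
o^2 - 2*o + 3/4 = (o - 3/2)*(o - 1/2)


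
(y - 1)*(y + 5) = y^2 + 4*y - 5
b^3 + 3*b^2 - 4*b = b*(b - 1)*(b + 4)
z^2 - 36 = (z - 6)*(z + 6)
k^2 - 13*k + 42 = (k - 7)*(k - 6)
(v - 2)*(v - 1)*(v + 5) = v^3 + 2*v^2 - 13*v + 10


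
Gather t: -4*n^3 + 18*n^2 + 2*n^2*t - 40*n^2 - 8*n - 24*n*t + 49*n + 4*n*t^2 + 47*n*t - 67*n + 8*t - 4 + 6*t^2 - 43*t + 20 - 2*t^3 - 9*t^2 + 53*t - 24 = -4*n^3 - 22*n^2 - 26*n - 2*t^3 + t^2*(4*n - 3) + t*(2*n^2 + 23*n + 18) - 8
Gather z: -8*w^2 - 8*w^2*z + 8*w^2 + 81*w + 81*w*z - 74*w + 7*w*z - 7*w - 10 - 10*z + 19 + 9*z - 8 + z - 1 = z*(-8*w^2 + 88*w)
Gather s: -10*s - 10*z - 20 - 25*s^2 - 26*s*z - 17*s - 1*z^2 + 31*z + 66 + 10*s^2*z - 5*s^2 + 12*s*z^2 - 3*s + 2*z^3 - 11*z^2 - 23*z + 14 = s^2*(10*z - 30) + s*(12*z^2 - 26*z - 30) + 2*z^3 - 12*z^2 - 2*z + 60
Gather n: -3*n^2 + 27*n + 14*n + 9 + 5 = -3*n^2 + 41*n + 14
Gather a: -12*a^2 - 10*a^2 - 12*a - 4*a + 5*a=-22*a^2 - 11*a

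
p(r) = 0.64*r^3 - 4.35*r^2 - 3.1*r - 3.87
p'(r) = 1.92*r^2 - 8.7*r - 3.1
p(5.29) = -47.26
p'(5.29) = 4.61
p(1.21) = -12.86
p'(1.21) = -10.82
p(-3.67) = -82.72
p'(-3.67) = 54.69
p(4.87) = -48.21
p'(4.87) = 0.07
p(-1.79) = -15.93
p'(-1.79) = 18.62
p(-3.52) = -74.77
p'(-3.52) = 51.31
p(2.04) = -22.86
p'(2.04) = -12.86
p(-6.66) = -365.23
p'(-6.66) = 140.00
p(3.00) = -35.04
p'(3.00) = -11.92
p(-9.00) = -794.88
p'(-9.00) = 230.72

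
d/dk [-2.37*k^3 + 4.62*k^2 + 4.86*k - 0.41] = -7.11*k^2 + 9.24*k + 4.86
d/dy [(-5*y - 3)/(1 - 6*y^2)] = (30*y^2 - 12*y*(5*y + 3) - 5)/(6*y^2 - 1)^2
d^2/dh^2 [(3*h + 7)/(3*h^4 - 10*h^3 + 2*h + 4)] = 4*(2*(3*h + 7)*(6*h^3 - 15*h^2 + 1)^2 + 3*(-6*h^3 + 15*h^2 - h*(3*h - 5)*(3*h + 7) - 1)*(3*h^4 - 10*h^3 + 2*h + 4))/(3*h^4 - 10*h^3 + 2*h + 4)^3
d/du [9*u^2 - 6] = 18*u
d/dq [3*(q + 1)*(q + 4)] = 6*q + 15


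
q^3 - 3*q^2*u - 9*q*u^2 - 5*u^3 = (q - 5*u)*(q + u)^2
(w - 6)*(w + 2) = w^2 - 4*w - 12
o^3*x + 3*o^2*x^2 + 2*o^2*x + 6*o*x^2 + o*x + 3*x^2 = (o + 1)*(o + 3*x)*(o*x + x)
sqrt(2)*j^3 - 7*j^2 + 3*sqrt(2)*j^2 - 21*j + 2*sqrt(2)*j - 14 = (j + 2)*(j - 7*sqrt(2)/2)*(sqrt(2)*j + sqrt(2))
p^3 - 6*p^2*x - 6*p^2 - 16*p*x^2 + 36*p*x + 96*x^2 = (p - 6)*(p - 8*x)*(p + 2*x)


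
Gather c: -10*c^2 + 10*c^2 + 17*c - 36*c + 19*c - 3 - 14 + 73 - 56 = 0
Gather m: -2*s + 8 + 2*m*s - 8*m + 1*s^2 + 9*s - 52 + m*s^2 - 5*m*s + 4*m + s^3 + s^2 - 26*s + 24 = m*(s^2 - 3*s - 4) + s^3 + 2*s^2 - 19*s - 20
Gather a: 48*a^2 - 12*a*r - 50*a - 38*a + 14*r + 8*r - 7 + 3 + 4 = 48*a^2 + a*(-12*r - 88) + 22*r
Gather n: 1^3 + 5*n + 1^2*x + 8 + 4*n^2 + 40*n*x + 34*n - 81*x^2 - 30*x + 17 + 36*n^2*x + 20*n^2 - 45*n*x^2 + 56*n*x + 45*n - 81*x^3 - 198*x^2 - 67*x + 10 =n^2*(36*x + 24) + n*(-45*x^2 + 96*x + 84) - 81*x^3 - 279*x^2 - 96*x + 36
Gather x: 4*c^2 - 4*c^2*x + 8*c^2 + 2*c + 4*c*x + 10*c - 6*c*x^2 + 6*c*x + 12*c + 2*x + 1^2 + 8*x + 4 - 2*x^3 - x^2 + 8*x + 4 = 12*c^2 + 24*c - 2*x^3 + x^2*(-6*c - 1) + x*(-4*c^2 + 10*c + 18) + 9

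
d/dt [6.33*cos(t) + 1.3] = -6.33*sin(t)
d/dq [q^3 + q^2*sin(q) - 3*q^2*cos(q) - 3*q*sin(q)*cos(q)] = 3*q^2*sin(q) + q^2*cos(q) + 3*q^2 + 2*q*sin(q) - 6*q*cos(q) - 3*q*cos(2*q) - 3*sin(2*q)/2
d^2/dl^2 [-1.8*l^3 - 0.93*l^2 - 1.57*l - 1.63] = -10.8*l - 1.86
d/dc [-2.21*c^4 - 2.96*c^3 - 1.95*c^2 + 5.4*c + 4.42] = -8.84*c^3 - 8.88*c^2 - 3.9*c + 5.4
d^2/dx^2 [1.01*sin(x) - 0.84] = -1.01*sin(x)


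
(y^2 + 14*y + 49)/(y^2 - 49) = (y + 7)/(y - 7)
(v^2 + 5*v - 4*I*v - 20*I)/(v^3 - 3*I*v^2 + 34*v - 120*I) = (v + 5)/(v^2 + I*v + 30)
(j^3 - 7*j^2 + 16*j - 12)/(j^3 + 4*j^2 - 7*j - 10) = (j^2 - 5*j + 6)/(j^2 + 6*j + 5)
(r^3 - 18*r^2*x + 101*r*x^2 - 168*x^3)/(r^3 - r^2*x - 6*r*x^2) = (r^2 - 15*r*x + 56*x^2)/(r*(r + 2*x))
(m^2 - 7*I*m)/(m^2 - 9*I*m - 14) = m/(m - 2*I)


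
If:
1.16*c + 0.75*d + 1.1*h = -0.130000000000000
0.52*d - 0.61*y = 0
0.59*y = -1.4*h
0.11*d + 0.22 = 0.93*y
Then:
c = -0.21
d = 0.32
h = -0.12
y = 0.27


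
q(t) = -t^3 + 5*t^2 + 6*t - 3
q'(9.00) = -147.00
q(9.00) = -273.00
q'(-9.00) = -327.00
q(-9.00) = 1077.00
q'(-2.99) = -50.72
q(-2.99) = 50.49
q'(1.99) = 14.02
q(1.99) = 20.86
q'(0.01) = 6.10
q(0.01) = -2.94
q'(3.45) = 4.79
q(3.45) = 36.15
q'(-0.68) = -2.19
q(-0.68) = -4.45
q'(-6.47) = -184.28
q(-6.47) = 438.32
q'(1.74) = 14.32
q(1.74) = 17.31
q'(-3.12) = -54.40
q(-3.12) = 57.32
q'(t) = -3*t^2 + 10*t + 6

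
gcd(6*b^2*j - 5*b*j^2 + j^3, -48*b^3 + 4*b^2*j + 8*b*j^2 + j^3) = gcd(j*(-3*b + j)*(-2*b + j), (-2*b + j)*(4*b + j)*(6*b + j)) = 2*b - j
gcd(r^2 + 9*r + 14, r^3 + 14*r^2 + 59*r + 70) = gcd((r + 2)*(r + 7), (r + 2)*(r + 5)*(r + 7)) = r^2 + 9*r + 14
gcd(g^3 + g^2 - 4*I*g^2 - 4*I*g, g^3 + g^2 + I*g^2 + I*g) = g^2 + g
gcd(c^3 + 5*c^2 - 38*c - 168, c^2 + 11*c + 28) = c^2 + 11*c + 28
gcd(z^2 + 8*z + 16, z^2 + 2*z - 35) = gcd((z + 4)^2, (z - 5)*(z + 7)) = 1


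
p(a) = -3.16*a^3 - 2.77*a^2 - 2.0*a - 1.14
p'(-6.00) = -310.04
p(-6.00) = 593.70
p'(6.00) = -376.52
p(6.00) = -795.42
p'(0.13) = -2.88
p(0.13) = -1.45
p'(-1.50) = -15.02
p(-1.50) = 6.29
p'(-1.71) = -20.25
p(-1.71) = 9.98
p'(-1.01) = -6.08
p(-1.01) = 1.31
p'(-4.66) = -182.05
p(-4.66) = 267.80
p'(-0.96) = -5.42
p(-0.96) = 1.02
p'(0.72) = -10.90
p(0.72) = -5.20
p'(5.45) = -313.77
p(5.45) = -605.85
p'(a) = -9.48*a^2 - 5.54*a - 2.0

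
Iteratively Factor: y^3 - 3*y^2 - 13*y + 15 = (y - 5)*(y^2 + 2*y - 3) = (y - 5)*(y + 3)*(y - 1)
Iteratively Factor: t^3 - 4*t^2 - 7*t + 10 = (t - 1)*(t^2 - 3*t - 10) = (t - 5)*(t - 1)*(t + 2)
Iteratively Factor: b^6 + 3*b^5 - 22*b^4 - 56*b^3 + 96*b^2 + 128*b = (b + 4)*(b^5 - b^4 - 18*b^3 + 16*b^2 + 32*b) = (b - 2)*(b + 4)*(b^4 + b^3 - 16*b^2 - 16*b) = b*(b - 2)*(b + 4)*(b^3 + b^2 - 16*b - 16) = b*(b - 2)*(b + 4)^2*(b^2 - 3*b - 4) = b*(b - 2)*(b + 1)*(b + 4)^2*(b - 4)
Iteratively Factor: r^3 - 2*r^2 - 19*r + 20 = (r + 4)*(r^2 - 6*r + 5) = (r - 1)*(r + 4)*(r - 5)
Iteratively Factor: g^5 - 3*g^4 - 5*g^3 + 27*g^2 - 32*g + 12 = (g + 3)*(g^4 - 6*g^3 + 13*g^2 - 12*g + 4) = (g - 1)*(g + 3)*(g^3 - 5*g^2 + 8*g - 4) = (g - 2)*(g - 1)*(g + 3)*(g^2 - 3*g + 2) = (g - 2)^2*(g - 1)*(g + 3)*(g - 1)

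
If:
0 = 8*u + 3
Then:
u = -3/8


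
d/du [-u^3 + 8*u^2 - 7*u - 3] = -3*u^2 + 16*u - 7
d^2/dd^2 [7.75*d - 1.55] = 0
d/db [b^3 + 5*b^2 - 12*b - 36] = 3*b^2 + 10*b - 12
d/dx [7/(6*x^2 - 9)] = -28*x/(3*(2*x^2 - 3)^2)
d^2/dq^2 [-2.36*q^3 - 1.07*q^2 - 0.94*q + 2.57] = -14.16*q - 2.14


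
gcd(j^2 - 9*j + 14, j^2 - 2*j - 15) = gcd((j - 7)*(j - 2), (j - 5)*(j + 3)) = 1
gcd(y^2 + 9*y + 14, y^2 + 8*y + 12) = y + 2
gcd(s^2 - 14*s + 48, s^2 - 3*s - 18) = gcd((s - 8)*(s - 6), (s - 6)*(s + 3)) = s - 6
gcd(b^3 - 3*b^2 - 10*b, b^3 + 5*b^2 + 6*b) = b^2 + 2*b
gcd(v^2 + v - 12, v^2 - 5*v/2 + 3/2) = 1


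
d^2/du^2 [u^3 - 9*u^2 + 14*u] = 6*u - 18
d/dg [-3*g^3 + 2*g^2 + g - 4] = -9*g^2 + 4*g + 1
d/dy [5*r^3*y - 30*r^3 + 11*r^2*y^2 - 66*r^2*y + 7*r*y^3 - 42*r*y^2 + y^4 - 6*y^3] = 5*r^3 + 22*r^2*y - 66*r^2 + 21*r*y^2 - 84*r*y + 4*y^3 - 18*y^2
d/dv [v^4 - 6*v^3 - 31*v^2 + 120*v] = 4*v^3 - 18*v^2 - 62*v + 120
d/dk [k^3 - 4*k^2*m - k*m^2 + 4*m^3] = 3*k^2 - 8*k*m - m^2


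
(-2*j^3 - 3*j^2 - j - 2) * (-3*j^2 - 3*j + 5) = 6*j^5 + 15*j^4 + 2*j^3 - 6*j^2 + j - 10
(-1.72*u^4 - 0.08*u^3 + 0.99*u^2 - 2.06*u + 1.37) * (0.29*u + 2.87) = -0.4988*u^5 - 4.9596*u^4 + 0.0574999999999999*u^3 + 2.2439*u^2 - 5.5149*u + 3.9319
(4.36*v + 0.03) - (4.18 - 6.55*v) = 10.91*v - 4.15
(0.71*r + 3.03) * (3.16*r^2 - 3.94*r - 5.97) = 2.2436*r^3 + 6.7774*r^2 - 16.1769*r - 18.0891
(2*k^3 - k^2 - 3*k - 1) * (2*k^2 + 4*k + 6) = 4*k^5 + 6*k^4 + 2*k^3 - 20*k^2 - 22*k - 6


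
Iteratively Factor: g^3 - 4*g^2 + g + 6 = (g + 1)*(g^2 - 5*g + 6) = (g - 3)*(g + 1)*(g - 2)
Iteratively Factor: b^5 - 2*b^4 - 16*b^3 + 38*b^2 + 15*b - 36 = (b + 4)*(b^4 - 6*b^3 + 8*b^2 + 6*b - 9) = (b - 1)*(b + 4)*(b^3 - 5*b^2 + 3*b + 9) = (b - 3)*(b - 1)*(b + 4)*(b^2 - 2*b - 3) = (b - 3)*(b - 1)*(b + 1)*(b + 4)*(b - 3)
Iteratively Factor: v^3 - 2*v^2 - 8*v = (v - 4)*(v^2 + 2*v) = (v - 4)*(v + 2)*(v)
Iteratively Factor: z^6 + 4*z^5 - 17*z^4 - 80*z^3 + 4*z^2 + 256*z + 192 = (z + 4)*(z^5 - 17*z^3 - 12*z^2 + 52*z + 48) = (z - 4)*(z + 4)*(z^4 + 4*z^3 - z^2 - 16*z - 12) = (z - 4)*(z - 2)*(z + 4)*(z^3 + 6*z^2 + 11*z + 6) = (z - 4)*(z - 2)*(z + 2)*(z + 4)*(z^2 + 4*z + 3) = (z - 4)*(z - 2)*(z + 1)*(z + 2)*(z + 4)*(z + 3)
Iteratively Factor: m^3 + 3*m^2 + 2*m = (m)*(m^2 + 3*m + 2) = m*(m + 2)*(m + 1)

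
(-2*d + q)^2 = 4*d^2 - 4*d*q + q^2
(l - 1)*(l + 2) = l^2 + l - 2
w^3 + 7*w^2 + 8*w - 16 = (w - 1)*(w + 4)^2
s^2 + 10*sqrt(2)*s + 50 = (s + 5*sqrt(2))^2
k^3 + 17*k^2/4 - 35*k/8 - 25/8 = (k - 5/4)*(k + 1/2)*(k + 5)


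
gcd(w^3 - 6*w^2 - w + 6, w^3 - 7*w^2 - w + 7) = w^2 - 1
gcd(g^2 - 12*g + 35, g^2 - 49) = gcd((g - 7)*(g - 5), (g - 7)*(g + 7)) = g - 7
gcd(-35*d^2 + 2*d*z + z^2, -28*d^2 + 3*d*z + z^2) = 7*d + z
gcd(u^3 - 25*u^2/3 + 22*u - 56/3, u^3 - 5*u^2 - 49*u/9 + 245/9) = u - 7/3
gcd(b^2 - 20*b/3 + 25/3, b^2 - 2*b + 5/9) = b - 5/3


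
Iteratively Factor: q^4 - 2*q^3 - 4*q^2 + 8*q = (q - 2)*(q^3 - 4*q) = q*(q - 2)*(q^2 - 4) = q*(q - 2)^2*(q + 2)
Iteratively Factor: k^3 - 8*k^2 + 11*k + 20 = (k + 1)*(k^2 - 9*k + 20) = (k - 5)*(k + 1)*(k - 4)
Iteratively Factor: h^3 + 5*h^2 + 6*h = (h)*(h^2 + 5*h + 6) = h*(h + 3)*(h + 2)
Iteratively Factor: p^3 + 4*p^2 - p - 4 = (p + 4)*(p^2 - 1) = (p + 1)*(p + 4)*(p - 1)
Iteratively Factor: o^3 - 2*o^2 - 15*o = (o - 5)*(o^2 + 3*o) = (o - 5)*(o + 3)*(o)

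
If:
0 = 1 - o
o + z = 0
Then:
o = 1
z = -1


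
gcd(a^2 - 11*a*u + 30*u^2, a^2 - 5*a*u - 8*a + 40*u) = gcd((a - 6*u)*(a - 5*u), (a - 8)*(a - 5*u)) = -a + 5*u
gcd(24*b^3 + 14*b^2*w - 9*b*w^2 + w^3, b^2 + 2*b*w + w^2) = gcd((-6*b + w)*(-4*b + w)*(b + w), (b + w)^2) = b + w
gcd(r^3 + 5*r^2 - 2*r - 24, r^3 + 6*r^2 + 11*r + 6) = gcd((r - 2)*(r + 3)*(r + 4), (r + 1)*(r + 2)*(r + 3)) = r + 3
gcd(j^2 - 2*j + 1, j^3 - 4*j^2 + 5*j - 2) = j^2 - 2*j + 1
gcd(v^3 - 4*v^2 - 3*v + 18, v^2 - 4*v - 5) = 1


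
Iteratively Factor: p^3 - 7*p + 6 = (p - 2)*(p^2 + 2*p - 3) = (p - 2)*(p + 3)*(p - 1)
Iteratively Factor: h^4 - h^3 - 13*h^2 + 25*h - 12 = (h + 4)*(h^3 - 5*h^2 + 7*h - 3) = (h - 1)*(h + 4)*(h^2 - 4*h + 3) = (h - 3)*(h - 1)*(h + 4)*(h - 1)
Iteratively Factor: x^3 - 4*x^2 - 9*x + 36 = (x - 3)*(x^2 - x - 12) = (x - 3)*(x + 3)*(x - 4)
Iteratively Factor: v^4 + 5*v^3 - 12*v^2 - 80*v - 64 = (v + 4)*(v^3 + v^2 - 16*v - 16) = (v - 4)*(v + 4)*(v^2 + 5*v + 4) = (v - 4)*(v + 1)*(v + 4)*(v + 4)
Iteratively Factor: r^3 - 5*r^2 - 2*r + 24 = (r + 2)*(r^2 - 7*r + 12) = (r - 3)*(r + 2)*(r - 4)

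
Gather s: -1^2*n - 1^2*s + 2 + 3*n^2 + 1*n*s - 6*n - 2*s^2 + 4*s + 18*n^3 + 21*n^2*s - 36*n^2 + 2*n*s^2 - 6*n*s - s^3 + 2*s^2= 18*n^3 - 33*n^2 + 2*n*s^2 - 7*n - s^3 + s*(21*n^2 - 5*n + 3) + 2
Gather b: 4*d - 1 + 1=4*d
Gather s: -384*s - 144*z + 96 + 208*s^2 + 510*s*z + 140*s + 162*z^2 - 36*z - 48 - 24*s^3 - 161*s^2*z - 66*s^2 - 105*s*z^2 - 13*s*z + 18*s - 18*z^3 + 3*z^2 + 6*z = -24*s^3 + s^2*(142 - 161*z) + s*(-105*z^2 + 497*z - 226) - 18*z^3 + 165*z^2 - 174*z + 48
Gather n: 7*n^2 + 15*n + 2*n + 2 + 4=7*n^2 + 17*n + 6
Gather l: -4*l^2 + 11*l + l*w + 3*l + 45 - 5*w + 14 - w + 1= -4*l^2 + l*(w + 14) - 6*w + 60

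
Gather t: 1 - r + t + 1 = -r + t + 2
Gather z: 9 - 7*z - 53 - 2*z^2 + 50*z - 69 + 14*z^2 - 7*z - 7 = 12*z^2 + 36*z - 120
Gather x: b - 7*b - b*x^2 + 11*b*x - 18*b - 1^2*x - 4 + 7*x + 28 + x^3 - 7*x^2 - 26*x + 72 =-24*b + x^3 + x^2*(-b - 7) + x*(11*b - 20) + 96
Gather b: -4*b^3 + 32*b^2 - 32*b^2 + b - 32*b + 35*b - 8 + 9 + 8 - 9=-4*b^3 + 4*b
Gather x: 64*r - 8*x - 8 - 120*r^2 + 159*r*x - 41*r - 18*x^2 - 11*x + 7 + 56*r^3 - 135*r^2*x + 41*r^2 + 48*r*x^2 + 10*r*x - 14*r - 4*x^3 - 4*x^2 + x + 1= 56*r^3 - 79*r^2 + 9*r - 4*x^3 + x^2*(48*r - 22) + x*(-135*r^2 + 169*r - 18)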